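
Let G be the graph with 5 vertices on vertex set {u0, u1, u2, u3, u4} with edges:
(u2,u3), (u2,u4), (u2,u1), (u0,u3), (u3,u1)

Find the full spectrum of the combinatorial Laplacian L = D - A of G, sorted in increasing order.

Degrees: deg(u0) = 1, deg(u1) = 2, deg(u2) = 3, deg(u3) = 3, deg(u4) = 1.
L = D − A with rows/columns ordered (u0, u1, u2, u3, u4):
  [ 1,  0,  0, -1,  0]
  [ 0,  2, -1, -1,  0]
  [ 0, -1,  3, -1, -1]
  [-1, -1, -1,  3,  0]
  [ 0,  0, -1,  0,  1]
Characteristic polynomial: det(λI − L) = λ(λ² − 5λ + 3)(λ² − 5λ + 5).
Roots: λ = 0; (λ² − 5λ + 3) = 0 ⇒ λ = (5 ± √13)/2 ≈ 0.6972, 4.3028; (λ² − 5λ + 5) = 0 ⇒ λ = (5 ± √5)/2 ≈ 1.382, 3.618.
(Check: the roots sum (with multiplicity) to 10, matching trace L = Σdeg = 2·5 = 10.)
Laplacian eigenvalues (increasing order): [0.0, 0.6972, 1.382, 3.618, 4.3028]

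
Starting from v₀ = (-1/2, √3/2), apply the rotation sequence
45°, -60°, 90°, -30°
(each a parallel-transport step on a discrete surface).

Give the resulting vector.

Total rotation: 45° + (-60°) + 90° + (-30°) = 45°. Final vector: (-0.9659, 0.2588)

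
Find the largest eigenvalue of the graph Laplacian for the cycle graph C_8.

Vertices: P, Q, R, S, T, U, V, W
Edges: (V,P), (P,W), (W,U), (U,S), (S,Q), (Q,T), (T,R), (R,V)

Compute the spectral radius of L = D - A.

The cycle graph C_n has Laplacian eigenvalues λ_k = 2 − 2cos(2πk/n), k = 0, 1, …, n−1. Here n = 8:
k=0: 2 − 2cos(0) = 0.0; k=1: 2 − 2cos(π/4) = 0.5858; k=2: 2 − 2cos(π/2) = 2.0; k=3: 2 − 2cos(3π/4) = 3.4142; k=4: 2 − 2cos(π) = 4.0; k=5: 2 − 2cos(5π/4) = 3.4142; k=6: 2 − 2cos(3π/2) = 2.0; k=7: 2 − 2cos(7π/4) = 0.5858.
Laplacian eigenvalues: [0.0, 0.5858, 0.5858, 2.0, 2.0, 3.4142, 3.4142, 4.0]. Largest eigenvalue (spectral radius) = 4.0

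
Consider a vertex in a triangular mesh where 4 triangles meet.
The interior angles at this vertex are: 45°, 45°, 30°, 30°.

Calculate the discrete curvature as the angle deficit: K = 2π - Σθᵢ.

Sum of angles = 150°. K = 360° - 150° = 210°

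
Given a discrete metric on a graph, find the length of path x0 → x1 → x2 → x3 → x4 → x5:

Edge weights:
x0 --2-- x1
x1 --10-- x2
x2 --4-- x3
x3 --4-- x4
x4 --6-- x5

Arc length = 2 + 10 + 4 + 4 + 6 = 26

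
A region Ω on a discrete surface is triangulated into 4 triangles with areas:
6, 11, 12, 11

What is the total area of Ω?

6 + 11 + 12 + 11 = 40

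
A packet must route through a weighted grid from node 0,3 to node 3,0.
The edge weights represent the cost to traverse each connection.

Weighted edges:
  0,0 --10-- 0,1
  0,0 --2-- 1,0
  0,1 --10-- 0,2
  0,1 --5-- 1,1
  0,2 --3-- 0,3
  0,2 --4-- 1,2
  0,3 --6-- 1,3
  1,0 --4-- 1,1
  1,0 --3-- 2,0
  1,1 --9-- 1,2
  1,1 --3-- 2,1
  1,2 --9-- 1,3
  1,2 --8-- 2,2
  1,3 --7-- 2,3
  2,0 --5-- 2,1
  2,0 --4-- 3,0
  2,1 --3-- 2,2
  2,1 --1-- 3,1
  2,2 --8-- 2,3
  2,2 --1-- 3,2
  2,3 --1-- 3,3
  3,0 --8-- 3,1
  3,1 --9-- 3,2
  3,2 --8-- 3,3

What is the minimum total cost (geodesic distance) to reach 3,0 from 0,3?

Shortest path: 0,3 → 0,2 → 1,2 → 2,2 → 2,1 → 3,1 → 3,0, total weight = 27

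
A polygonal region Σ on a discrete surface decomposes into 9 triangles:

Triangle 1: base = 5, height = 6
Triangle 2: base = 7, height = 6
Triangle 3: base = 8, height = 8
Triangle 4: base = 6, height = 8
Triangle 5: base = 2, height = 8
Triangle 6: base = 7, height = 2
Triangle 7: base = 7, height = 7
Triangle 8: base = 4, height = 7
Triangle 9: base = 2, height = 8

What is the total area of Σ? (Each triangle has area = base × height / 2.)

(1/2)×5×6 + (1/2)×7×6 + (1/2)×8×8 + (1/2)×6×8 + (1/2)×2×8 + (1/2)×7×2 + (1/2)×7×7 + (1/2)×4×7 + (1/2)×2×8 = 153.5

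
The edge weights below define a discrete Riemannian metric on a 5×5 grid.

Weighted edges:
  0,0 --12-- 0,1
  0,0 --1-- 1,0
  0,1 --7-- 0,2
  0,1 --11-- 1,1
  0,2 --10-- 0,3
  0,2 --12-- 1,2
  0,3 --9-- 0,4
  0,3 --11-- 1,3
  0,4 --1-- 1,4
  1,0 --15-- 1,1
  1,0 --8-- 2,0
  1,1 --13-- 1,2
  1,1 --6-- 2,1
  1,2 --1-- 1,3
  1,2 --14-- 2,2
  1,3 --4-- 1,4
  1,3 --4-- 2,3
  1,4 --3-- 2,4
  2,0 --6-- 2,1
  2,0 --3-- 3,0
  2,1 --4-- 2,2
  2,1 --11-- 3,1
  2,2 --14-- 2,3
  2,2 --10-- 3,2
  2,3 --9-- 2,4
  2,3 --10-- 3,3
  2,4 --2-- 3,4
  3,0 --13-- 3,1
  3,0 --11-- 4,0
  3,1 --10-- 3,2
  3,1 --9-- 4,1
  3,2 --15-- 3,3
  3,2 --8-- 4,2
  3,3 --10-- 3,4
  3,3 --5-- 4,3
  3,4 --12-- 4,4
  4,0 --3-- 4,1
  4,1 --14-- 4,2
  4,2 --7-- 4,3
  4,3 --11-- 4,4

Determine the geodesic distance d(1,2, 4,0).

Shortest path: 1,2 → 2,2 → 2,1 → 2,0 → 3,0 → 4,0, total weight = 38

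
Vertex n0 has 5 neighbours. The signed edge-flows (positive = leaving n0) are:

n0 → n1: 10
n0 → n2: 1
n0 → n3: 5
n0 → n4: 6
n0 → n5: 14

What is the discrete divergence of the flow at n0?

Divergence = sum of outgoing flows = 10 + 1 + 5 + 6 + 14 = 36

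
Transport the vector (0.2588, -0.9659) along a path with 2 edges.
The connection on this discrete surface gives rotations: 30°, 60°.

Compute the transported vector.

Total rotation: 30° + 60° = 90°. Final vector: (0.9659, 0.2588)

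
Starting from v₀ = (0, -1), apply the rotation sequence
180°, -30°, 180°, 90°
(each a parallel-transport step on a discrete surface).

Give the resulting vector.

Total rotation: 180° + (-30°) + 180° + 90° = 420° ≡ 60° (mod 360°). Final vector: (0.8660, -0.5000)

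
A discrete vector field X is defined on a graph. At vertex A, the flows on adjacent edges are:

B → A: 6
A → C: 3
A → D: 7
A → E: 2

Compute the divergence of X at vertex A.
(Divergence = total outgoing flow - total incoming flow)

Divergence = sum of outgoing flows = (-6) + 3 + 7 + 2 = 6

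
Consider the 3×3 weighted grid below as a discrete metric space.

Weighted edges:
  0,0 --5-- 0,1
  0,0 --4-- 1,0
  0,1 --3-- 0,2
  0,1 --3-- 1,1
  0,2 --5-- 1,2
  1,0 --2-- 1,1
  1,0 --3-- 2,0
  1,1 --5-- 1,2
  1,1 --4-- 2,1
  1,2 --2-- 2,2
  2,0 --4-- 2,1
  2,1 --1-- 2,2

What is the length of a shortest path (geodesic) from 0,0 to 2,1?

Shortest path: 0,0 → 1,0 → 1,1 → 2,1, total weight = 10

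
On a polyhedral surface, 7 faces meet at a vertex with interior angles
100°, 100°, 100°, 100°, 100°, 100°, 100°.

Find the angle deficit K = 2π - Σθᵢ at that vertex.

Sum of angles = 700°. K = 360° - 700° = -340° = -17π/9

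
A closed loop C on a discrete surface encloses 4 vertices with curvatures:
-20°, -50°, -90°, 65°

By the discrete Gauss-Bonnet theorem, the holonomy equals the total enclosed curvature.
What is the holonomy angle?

Holonomy = total enclosed curvature = (-20°) + (-50°) + (-90°) + 65° = -95°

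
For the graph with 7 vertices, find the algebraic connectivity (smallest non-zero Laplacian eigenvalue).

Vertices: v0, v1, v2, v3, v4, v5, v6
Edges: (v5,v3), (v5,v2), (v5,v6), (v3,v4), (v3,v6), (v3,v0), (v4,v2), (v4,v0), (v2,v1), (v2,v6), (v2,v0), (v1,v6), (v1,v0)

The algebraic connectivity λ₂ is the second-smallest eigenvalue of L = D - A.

Degrees: deg(v0) = 4, deg(v1) = 3, deg(v2) = 5, deg(v3) = 4, deg(v4) = 3, deg(v5) = 3, deg(v6) = 4.
L = D − A with rows/columns ordered (v0, v1, v2, v3, v4, v5, v6):
  [ 4, -1, -1, -1, -1,  0,  0]
  [-1,  3, -1,  0,  0,  0, -1]
  [-1, -1,  5,  0, -1, -1, -1]
  [-1,  0,  0,  4, -1, -1, -1]
  [-1,  0, -1, -1,  3,  0,  0]
  [ 0,  0, -1, -1,  0,  3, -1]
  [ 0, -1, -1, -1,  0, -1,  4]
Characteristic polynomial: det(λI − L) = λ(λ² − 7λ + 11)(λ² − 8λ + 14)(λ² − 11λ + 29).
Roots: λ = 0; (λ² − 7λ + 11) = 0 ⇒ λ = (7 ± √5)/2 ≈ 2.382, 4.618; (λ² − 8λ + 14) = 0 ⇒ λ = 4 ± √2 ≈ 2.5858, 5.4142; (λ² − 11λ + 29) = 0 ⇒ λ = (11 ± √5)/2 ≈ 4.382, 6.618.
(Check: the roots sum (with multiplicity) to 26, matching trace L = Σdeg = 2·13 = 26.)
Laplacian eigenvalues: [0.0, 2.382, 2.5858, 4.382, 4.618, 5.4142, 6.618]. Algebraic connectivity (smallest non-zero eigenvalue) = 2.382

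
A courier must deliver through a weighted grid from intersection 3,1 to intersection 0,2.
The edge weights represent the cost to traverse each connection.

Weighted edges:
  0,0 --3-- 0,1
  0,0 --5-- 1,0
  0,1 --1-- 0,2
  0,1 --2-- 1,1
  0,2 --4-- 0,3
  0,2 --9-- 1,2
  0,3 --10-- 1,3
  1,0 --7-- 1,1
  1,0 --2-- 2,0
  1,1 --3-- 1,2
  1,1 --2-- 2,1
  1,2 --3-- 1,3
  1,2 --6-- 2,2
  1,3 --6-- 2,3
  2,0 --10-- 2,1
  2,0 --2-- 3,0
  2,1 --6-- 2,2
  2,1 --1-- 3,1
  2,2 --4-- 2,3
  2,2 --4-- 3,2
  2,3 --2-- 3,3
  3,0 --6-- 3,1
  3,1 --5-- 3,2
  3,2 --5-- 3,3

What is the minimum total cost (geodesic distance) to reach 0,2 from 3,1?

Shortest path: 3,1 → 2,1 → 1,1 → 0,1 → 0,2, total weight = 6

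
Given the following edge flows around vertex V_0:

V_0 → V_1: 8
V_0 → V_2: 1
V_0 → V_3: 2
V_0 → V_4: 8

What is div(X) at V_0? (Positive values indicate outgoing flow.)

Divergence = sum of outgoing flows = 8 + 1 + 2 + 8 = 19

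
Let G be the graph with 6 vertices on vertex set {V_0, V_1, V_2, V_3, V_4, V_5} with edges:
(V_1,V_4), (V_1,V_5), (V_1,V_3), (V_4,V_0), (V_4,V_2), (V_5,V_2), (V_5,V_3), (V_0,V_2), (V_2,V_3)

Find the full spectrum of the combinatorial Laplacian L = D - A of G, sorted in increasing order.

Degrees: deg(V_0) = 2, deg(V_1) = 3, deg(V_2) = 4, deg(V_3) = 3, deg(V_4) = 3, deg(V_5) = 3.
L = D − A with rows/columns ordered (V_0, V_1, V_2, V_3, V_4, V_5):
  [ 2,  0, -1,  0, -1,  0]
  [ 0,  3,  0, -1, -1, -1]
  [-1,  0,  4, -1, -1, -1]
  [ 0, -1, -1,  3,  0, -1]
  [-1, -1, -1,  0,  3,  0]
  [ 0, -1, -1, -1,  0,  3]
Characteristic polynomial: det(λI − L) = λ(λ² − 7λ + 8)(λ − 3)(λ − 4)².
Roots: λ = 0; (λ² − 7λ + 8) = 0 ⇒ λ = (7 ± √17)/2 ≈ 1.4384, 5.5616; (λ − 3) = 0 ⇒ λ = 3; (λ − 4) = 0 ⇒ λ = 4 (multiplicity 2).
(Check: the roots sum (with multiplicity) to 18, matching trace L = Σdeg = 2·9 = 18.)
Laplacian eigenvalues (increasing order): [0.0, 1.4384, 3.0, 4.0, 4.0, 5.5616]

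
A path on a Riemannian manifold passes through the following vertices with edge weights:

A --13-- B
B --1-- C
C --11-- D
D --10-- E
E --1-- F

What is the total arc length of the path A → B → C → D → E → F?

Arc length = 13 + 1 + 11 + 10 + 1 = 36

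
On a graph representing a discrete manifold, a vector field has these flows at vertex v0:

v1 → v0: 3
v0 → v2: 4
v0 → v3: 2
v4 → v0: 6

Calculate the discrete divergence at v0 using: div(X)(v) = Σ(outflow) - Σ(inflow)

Divergence = sum of outgoing flows = (-3) + 4 + 2 + (-6) = -3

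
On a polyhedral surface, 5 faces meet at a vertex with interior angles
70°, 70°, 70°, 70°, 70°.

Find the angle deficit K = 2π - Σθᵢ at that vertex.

Sum of angles = 350°. K = 360° - 350° = 10°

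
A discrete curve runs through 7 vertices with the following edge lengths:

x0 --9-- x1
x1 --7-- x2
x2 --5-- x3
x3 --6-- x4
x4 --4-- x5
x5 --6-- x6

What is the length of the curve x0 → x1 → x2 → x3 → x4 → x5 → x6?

Arc length = 9 + 7 + 5 + 6 + 4 + 6 = 37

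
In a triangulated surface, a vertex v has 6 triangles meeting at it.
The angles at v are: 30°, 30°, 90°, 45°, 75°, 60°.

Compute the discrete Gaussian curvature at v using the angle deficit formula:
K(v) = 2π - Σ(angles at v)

Sum of angles = 330°. K = 360° - 330° = 30° = π/6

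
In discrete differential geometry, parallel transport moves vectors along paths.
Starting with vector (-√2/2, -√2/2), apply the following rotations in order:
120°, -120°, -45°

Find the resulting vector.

Total rotation: 120° + (-120°) + (-45°) = -45°. Final vector: (-1, 0)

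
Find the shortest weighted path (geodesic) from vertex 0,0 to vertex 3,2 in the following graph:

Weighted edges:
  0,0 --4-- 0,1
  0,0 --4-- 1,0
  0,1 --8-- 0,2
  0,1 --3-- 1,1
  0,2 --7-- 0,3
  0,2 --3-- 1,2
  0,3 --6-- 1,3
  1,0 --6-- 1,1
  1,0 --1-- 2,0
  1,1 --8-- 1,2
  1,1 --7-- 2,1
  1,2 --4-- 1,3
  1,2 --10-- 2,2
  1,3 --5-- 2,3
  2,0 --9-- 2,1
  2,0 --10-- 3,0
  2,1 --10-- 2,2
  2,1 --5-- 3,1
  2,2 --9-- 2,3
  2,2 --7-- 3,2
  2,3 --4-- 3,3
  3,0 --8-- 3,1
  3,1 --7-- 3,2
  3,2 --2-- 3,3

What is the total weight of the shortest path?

Shortest path: 0,0 → 1,0 → 2,0 → 2,1 → 3,1 → 3,2, total weight = 26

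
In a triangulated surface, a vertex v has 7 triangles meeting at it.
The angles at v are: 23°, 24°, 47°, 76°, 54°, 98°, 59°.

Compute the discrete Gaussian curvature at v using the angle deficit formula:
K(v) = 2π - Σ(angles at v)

Sum of angles = 381°. K = 360° - 381° = -21° = -7π/60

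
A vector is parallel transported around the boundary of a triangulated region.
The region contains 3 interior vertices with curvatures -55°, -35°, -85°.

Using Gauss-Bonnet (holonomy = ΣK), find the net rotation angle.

Holonomy = total enclosed curvature = (-55°) + (-35°) + (-85°) = -175°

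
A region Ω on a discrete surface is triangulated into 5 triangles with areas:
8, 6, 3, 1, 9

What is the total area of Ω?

8 + 6 + 3 + 1 + 9 = 27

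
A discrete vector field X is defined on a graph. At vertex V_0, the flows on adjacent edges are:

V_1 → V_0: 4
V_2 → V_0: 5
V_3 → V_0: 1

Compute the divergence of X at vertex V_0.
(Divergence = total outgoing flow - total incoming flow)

Divergence = sum of outgoing flows = (-4) + (-5) + (-1) = -10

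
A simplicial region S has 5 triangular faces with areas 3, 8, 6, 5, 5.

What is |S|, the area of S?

3 + 8 + 6 + 5 + 5 = 27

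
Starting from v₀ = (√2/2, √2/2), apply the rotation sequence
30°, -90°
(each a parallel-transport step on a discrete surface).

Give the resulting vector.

Total rotation: 30° + (-90°) = -60°. Final vector: (0.9659, -0.2588)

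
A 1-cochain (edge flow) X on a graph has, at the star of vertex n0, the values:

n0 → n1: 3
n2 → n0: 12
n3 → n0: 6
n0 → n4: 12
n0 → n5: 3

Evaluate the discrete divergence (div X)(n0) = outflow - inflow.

Divergence = sum of outgoing flows = 3 + (-12) + (-6) + 12 + 3 = 0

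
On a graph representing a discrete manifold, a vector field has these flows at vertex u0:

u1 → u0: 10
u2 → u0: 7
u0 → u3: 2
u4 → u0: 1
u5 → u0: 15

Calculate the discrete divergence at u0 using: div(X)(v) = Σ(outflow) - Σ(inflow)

Divergence = sum of outgoing flows = (-10) + (-7) + 2 + (-1) + (-15) = -31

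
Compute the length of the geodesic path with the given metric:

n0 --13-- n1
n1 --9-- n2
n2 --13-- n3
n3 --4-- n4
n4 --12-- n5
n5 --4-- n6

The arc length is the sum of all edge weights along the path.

Arc length = 13 + 9 + 13 + 4 + 12 + 4 = 55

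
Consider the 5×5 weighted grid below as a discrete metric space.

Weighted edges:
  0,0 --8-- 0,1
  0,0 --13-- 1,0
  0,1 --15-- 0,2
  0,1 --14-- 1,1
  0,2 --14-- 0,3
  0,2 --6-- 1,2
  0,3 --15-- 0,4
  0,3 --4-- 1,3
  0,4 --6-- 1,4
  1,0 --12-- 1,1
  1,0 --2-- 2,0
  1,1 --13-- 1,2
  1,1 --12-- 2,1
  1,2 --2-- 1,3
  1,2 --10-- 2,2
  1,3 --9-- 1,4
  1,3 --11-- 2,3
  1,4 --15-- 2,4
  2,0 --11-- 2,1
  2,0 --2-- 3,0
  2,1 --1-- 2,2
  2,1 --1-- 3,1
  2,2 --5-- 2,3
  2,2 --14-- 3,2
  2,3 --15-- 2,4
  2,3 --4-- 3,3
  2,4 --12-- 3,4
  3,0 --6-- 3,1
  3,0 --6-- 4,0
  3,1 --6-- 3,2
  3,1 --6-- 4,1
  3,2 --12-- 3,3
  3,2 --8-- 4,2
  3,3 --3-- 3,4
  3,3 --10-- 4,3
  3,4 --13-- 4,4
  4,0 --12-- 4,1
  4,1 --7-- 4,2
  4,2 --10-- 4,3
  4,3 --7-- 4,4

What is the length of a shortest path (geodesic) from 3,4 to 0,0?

Shortest path: 3,4 → 3,3 → 2,3 → 2,2 → 2,1 → 3,1 → 3,0 → 2,0 → 1,0 → 0,0, total weight = 37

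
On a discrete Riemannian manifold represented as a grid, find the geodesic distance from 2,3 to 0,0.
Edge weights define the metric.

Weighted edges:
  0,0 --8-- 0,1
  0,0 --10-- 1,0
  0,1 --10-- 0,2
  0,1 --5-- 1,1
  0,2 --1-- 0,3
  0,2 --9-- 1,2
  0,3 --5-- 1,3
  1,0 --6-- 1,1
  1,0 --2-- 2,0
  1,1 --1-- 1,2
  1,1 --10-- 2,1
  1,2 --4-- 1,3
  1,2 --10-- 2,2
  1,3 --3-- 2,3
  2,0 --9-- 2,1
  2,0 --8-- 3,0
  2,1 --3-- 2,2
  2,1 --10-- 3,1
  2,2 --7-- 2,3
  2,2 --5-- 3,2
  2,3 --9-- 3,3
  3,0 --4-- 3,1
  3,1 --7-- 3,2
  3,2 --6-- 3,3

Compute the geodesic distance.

Shortest path: 2,3 → 1,3 → 1,2 → 1,1 → 0,1 → 0,0, total weight = 21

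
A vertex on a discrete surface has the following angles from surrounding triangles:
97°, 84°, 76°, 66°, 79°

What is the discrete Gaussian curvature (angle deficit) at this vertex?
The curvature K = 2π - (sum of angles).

Sum of angles = 402°. K = 360° - 402° = -42° = -7π/30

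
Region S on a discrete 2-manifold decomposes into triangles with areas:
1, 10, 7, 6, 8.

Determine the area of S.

1 + 10 + 7 + 6 + 8 = 32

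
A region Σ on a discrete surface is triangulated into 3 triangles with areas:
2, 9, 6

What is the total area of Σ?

2 + 9 + 6 = 17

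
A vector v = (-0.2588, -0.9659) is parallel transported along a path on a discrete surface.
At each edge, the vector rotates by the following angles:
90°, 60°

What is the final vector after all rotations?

Total rotation: 90° + 60° = 150°. Final vector: (0.7071, 0.7071)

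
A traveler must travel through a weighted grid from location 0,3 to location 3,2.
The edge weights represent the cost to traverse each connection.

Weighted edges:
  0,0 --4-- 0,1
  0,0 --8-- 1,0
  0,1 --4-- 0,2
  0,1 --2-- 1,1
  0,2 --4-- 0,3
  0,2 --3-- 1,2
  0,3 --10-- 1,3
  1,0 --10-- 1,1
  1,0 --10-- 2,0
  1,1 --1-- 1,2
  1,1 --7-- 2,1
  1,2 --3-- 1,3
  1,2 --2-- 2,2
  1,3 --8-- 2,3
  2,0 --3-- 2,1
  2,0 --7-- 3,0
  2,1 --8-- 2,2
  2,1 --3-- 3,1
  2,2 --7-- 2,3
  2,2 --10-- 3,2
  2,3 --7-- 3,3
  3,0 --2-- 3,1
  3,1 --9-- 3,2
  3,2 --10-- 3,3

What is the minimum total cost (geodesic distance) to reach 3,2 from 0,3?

Shortest path: 0,3 → 0,2 → 1,2 → 2,2 → 3,2, total weight = 19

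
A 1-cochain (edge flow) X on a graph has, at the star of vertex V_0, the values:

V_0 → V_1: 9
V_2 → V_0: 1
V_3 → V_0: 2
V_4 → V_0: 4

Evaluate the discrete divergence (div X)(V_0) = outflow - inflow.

Divergence = sum of outgoing flows = 9 + (-1) + (-2) + (-4) = 2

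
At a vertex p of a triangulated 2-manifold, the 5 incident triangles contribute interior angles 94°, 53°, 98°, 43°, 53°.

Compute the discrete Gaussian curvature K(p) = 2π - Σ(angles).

Sum of angles = 341°. K = 360° - 341° = 19° = 19π/180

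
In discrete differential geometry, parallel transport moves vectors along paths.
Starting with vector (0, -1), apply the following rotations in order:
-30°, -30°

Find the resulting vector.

Total rotation: (-30°) + (-30°) = -60°. Final vector: (-0.8660, -0.5000)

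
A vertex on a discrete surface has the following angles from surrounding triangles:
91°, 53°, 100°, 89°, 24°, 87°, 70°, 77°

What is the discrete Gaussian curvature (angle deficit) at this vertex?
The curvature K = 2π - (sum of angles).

Sum of angles = 591°. K = 360° - 591° = -231° = -77π/60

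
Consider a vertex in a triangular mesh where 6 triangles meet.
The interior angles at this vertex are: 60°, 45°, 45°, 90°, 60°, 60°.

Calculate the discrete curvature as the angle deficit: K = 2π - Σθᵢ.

Sum of angles = 360°. K = 360° - 360° = 0°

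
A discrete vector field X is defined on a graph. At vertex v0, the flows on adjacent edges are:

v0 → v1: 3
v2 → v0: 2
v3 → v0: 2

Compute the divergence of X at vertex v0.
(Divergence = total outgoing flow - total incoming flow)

Divergence = sum of outgoing flows = 3 + (-2) + (-2) = -1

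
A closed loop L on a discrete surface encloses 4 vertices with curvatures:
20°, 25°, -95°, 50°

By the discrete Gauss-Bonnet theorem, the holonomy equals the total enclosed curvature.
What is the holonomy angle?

Holonomy = total enclosed curvature = 20° + 25° + (-95°) + 50° = 0°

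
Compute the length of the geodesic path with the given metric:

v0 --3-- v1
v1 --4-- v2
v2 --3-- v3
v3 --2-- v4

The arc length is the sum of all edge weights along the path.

Arc length = 3 + 4 + 3 + 2 = 12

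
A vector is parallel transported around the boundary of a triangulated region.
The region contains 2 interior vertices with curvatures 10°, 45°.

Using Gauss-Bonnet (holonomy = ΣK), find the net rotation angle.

Holonomy = total enclosed curvature = 10° + 45° = 55°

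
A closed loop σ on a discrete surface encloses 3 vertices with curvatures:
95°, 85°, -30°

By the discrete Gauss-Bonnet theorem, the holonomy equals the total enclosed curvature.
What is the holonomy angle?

Holonomy = total enclosed curvature = 95° + 85° + (-30°) = 150°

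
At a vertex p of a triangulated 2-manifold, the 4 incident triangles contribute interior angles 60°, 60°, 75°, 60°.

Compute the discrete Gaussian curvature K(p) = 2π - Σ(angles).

Sum of angles = 255°. K = 360° - 255° = 105° = 7π/12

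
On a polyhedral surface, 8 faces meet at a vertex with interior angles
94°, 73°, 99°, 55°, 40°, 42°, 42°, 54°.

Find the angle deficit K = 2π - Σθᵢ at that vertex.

Sum of angles = 499°. K = 360° - 499° = -139° = -139π/180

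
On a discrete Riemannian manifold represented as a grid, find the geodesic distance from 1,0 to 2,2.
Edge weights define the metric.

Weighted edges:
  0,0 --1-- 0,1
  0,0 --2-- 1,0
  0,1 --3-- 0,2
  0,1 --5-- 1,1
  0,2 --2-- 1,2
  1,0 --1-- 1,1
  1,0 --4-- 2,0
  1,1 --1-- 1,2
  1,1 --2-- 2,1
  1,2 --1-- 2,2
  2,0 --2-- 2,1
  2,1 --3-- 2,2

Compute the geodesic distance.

Shortest path: 1,0 → 1,1 → 1,2 → 2,2, total weight = 3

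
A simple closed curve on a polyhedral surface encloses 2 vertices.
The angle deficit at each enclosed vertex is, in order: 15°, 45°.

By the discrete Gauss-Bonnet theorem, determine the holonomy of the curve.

Holonomy = total enclosed curvature = 15° + 45° = 60°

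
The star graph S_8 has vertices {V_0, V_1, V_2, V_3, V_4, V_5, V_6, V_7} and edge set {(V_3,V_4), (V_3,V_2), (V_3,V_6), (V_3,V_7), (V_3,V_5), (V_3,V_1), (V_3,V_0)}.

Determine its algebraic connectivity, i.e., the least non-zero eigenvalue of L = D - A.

The star S_8 is the complete bipartite graph K_{1,7} (one hub of degree 7, 7 leaves of degree 1). The Laplacian spectrum of K_{p,q} is 0, p (multiplicity q−1), q (multiplicity p−1), p+q. With p = 1, q = 7: 0 once, 1 with multiplicity 6, and 8 once. (Check: trace L = sum of degrees = 14 = 6·1 + 8.)
Laplacian eigenvalues: [0.0, 1.0, 1.0, 1.0, 1.0, 1.0, 1.0, 8.0]. Algebraic connectivity (smallest non-zero eigenvalue) = 1.0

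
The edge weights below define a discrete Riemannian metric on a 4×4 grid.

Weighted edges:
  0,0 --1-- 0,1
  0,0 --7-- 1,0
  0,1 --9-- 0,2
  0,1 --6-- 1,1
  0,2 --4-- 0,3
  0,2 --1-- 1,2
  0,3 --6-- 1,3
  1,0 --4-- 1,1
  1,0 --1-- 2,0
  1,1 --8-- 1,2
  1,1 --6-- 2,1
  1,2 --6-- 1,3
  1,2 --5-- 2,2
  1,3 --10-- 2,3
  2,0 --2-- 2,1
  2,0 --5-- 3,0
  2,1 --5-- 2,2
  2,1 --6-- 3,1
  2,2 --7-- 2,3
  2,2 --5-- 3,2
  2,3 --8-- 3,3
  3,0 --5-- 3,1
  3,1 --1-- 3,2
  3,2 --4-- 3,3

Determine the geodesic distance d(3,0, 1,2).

Shortest path: 3,0 → 3,1 → 3,2 → 2,2 → 1,2, total weight = 16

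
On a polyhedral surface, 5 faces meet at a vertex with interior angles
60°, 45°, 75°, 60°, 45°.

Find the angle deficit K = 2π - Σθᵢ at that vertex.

Sum of angles = 285°. K = 360° - 285° = 75° = 5π/12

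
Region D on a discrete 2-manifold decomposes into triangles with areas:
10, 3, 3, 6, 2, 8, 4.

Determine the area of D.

10 + 3 + 3 + 6 + 2 + 8 + 4 = 36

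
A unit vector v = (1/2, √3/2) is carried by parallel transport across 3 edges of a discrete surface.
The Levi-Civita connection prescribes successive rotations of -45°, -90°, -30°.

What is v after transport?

Total rotation: (-45°) + (-90°) + (-30°) = -165°. Final vector: (-0.2588, -0.9659)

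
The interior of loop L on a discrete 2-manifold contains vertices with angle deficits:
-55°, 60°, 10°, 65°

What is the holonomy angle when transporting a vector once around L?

Holonomy = total enclosed curvature = (-55°) + 60° + 10° + 65° = 80°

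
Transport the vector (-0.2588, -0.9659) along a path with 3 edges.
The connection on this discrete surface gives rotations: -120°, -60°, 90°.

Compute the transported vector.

Total rotation: (-120°) + (-60°) + 90° = -90°. Final vector: (-0.9659, 0.2588)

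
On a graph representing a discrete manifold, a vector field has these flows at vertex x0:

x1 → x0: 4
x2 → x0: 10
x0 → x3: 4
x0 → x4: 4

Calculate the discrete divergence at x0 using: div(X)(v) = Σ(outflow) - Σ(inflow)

Divergence = sum of outgoing flows = (-4) + (-10) + 4 + 4 = -6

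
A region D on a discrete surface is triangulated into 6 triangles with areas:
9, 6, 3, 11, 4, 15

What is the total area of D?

9 + 6 + 3 + 11 + 4 + 15 = 48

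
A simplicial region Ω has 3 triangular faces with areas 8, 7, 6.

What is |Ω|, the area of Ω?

8 + 7 + 6 = 21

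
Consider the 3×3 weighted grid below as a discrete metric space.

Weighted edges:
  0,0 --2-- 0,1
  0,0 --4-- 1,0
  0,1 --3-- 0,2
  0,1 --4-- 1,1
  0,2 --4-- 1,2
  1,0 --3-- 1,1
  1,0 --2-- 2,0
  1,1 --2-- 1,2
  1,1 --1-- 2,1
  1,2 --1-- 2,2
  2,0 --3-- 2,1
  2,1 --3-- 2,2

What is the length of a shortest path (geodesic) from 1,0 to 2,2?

Shortest path: 1,0 → 1,1 → 1,2 → 2,2, total weight = 6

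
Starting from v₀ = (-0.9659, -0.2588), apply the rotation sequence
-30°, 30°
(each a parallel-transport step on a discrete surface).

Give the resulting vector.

Total rotation: (-30°) + 30° = 0°. Final vector: (-0.9659, -0.2588)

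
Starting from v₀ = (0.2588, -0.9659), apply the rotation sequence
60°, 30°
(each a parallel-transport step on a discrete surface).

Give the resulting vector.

Total rotation: 60° + 30° = 90°. Final vector: (0.9659, 0.2588)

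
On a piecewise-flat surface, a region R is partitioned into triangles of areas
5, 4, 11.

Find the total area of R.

5 + 4 + 11 = 20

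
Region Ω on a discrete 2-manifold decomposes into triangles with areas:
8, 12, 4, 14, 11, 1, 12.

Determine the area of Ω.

8 + 12 + 4 + 14 + 11 + 1 + 12 = 62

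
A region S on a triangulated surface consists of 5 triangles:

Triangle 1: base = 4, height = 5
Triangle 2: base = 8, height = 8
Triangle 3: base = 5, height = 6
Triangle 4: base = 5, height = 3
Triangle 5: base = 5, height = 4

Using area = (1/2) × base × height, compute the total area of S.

(1/2)×4×5 + (1/2)×8×8 + (1/2)×5×6 + (1/2)×5×3 + (1/2)×5×4 = 74.5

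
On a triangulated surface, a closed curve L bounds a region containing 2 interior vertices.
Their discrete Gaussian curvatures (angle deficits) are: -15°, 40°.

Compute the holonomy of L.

Holonomy = total enclosed curvature = (-15°) + 40° = 25°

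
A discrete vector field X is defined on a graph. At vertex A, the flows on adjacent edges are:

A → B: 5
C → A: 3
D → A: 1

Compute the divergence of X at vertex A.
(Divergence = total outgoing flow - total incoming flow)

Divergence = sum of outgoing flows = 5 + (-3) + (-1) = 1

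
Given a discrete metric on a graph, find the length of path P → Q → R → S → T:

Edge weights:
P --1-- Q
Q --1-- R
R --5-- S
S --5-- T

Arc length = 1 + 1 + 5 + 5 = 12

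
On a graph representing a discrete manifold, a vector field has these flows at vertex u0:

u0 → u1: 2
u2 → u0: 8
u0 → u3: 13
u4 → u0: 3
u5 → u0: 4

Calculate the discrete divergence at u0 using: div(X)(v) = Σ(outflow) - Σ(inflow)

Divergence = sum of outgoing flows = 2 + (-8) + 13 + (-3) + (-4) = 0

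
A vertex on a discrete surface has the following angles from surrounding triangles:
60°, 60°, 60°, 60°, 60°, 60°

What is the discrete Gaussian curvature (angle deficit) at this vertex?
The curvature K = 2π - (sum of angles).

Sum of angles = 360°. K = 360° - 360° = 0°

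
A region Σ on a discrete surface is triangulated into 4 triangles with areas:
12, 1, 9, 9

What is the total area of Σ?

12 + 1 + 9 + 9 = 31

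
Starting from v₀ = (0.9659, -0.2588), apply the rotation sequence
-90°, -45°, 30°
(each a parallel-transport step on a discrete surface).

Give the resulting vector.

Total rotation: (-90°) + (-45°) + 30° = -105°. Final vector: (-0.5000, -0.8660)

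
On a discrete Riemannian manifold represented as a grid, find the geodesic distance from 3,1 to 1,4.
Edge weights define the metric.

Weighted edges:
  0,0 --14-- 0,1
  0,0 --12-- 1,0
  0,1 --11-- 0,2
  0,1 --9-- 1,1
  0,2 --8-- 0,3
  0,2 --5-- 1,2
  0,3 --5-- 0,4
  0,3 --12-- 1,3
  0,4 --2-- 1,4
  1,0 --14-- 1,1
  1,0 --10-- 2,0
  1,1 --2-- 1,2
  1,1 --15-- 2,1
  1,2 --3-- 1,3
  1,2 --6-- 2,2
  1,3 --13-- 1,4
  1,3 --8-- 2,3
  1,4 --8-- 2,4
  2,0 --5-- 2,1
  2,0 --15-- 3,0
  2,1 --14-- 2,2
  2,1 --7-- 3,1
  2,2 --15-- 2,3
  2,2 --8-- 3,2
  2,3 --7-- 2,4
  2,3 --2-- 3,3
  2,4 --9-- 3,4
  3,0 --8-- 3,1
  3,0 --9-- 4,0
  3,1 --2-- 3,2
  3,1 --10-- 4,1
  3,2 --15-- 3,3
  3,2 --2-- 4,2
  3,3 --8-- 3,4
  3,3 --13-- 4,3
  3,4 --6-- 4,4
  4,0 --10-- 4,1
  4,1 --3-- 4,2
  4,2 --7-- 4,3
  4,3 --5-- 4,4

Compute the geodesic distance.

Shortest path: 3,1 → 3,2 → 2,2 → 1,2 → 1,3 → 1,4, total weight = 32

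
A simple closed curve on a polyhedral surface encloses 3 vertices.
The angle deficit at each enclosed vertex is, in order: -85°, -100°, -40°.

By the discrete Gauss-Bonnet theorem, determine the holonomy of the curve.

Holonomy = total enclosed curvature = (-85°) + (-100°) + (-40°) = -225°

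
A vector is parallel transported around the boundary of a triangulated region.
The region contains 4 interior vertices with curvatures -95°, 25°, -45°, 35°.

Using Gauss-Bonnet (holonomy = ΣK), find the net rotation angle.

Holonomy = total enclosed curvature = (-95°) + 25° + (-45°) + 35° = -80°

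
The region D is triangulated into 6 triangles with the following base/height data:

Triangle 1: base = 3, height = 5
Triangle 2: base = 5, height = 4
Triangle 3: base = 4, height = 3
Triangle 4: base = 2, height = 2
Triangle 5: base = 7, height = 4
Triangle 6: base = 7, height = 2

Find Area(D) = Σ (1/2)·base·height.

(1/2)×3×5 + (1/2)×5×4 + (1/2)×4×3 + (1/2)×2×2 + (1/2)×7×4 + (1/2)×7×2 = 46.5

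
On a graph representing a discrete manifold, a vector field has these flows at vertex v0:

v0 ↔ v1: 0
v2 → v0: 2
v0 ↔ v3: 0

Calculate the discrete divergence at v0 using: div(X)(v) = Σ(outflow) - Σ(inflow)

Divergence = sum of outgoing flows = 0 + (-2) + 0 = -2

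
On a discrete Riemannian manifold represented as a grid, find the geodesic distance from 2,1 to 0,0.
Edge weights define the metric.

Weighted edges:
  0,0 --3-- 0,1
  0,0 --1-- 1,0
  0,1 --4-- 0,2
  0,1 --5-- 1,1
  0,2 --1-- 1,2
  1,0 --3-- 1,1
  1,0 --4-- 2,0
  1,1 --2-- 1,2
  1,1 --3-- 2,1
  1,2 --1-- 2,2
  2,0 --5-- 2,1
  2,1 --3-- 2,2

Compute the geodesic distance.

Shortest path: 2,1 → 1,1 → 1,0 → 0,0, total weight = 7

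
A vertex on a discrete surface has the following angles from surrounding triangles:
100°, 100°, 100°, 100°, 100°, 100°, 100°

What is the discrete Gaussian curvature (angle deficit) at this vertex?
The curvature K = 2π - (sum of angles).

Sum of angles = 700°. K = 360° - 700° = -340°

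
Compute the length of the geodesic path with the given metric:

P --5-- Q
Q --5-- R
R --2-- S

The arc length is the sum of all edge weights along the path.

Arc length = 5 + 5 + 2 = 12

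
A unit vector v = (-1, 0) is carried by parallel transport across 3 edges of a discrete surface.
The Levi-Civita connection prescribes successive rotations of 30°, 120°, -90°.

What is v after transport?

Total rotation: 30° + 120° + (-90°) = 60°. Final vector: (-0.5000, -0.8660)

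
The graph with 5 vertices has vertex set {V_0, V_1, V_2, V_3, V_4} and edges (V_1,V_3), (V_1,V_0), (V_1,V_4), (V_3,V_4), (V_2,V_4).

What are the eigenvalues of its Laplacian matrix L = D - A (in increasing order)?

Degrees: deg(V_0) = 1, deg(V_1) = 3, deg(V_2) = 1, deg(V_3) = 2, deg(V_4) = 3.
L = D − A with rows/columns ordered (V_0, V_1, V_2, V_3, V_4):
  [ 1, -1,  0,  0,  0]
  [-1,  3,  0, -1, -1]
  [ 0,  0,  1,  0, -1]
  [ 0, -1,  0,  2, -1]
  [ 0, -1, -1, -1,  3]
Characteristic polynomial: det(λI − L) = λ(λ² − 5λ + 3)(λ² − 5λ + 5).
Roots: λ = 0; (λ² − 5λ + 3) = 0 ⇒ λ = (5 ± √13)/2 ≈ 0.6972, 4.3028; (λ² − 5λ + 5) = 0 ⇒ λ = (5 ± √5)/2 ≈ 1.382, 3.618.
(Check: the roots sum (with multiplicity) to 10, matching trace L = Σdeg = 2·5 = 10.)
Laplacian eigenvalues (increasing order): [0.0, 0.6972, 1.382, 3.618, 4.3028]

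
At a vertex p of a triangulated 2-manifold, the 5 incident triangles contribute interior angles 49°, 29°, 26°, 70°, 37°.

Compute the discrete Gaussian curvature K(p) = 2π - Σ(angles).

Sum of angles = 211°. K = 360° - 211° = 149° = 149π/180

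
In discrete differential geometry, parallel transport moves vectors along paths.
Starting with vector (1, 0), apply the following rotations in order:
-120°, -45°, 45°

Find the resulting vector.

Total rotation: (-120°) + (-45°) + 45° = -120°. Final vector: (-0.5000, -0.8660)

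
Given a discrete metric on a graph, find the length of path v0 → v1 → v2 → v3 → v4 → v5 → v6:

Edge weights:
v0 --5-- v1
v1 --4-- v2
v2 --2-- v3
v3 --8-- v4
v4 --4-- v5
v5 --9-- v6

Arc length = 5 + 4 + 2 + 8 + 4 + 9 = 32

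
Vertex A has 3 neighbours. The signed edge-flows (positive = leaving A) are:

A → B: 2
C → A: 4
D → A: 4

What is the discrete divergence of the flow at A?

Divergence = sum of outgoing flows = 2 + (-4) + (-4) = -6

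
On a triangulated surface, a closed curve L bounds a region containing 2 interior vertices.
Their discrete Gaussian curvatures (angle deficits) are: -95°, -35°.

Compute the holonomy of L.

Holonomy = total enclosed curvature = (-95°) + (-35°) = -130°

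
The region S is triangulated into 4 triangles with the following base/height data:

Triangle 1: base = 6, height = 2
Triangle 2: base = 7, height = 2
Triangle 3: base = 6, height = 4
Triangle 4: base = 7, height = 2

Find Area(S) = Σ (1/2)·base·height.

(1/2)×6×2 + (1/2)×7×2 + (1/2)×6×4 + (1/2)×7×2 = 32.0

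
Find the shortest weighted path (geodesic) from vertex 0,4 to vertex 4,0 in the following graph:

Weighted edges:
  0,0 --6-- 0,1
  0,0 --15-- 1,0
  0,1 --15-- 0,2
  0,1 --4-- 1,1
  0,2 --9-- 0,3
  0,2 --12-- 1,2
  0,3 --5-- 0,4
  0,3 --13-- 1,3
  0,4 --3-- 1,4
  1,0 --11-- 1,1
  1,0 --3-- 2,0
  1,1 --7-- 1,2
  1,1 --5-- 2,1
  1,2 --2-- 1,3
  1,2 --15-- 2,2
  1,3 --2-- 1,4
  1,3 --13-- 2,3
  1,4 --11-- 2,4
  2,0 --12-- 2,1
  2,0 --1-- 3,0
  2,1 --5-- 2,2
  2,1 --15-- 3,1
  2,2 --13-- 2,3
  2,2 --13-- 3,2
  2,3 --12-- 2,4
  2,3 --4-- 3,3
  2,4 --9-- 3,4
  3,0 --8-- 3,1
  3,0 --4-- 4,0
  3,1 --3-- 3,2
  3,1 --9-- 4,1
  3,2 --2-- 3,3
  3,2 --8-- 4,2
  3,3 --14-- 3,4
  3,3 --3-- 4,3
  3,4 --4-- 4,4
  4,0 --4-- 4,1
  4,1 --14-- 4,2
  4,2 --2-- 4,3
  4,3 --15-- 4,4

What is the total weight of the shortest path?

Shortest path: 0,4 → 1,4 → 1,3 → 1,2 → 1,1 → 1,0 → 2,0 → 3,0 → 4,0, total weight = 33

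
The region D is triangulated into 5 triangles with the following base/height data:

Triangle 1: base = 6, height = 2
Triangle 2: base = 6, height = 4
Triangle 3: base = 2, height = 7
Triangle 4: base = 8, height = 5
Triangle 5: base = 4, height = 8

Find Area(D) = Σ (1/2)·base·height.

(1/2)×6×2 + (1/2)×6×4 + (1/2)×2×7 + (1/2)×8×5 + (1/2)×4×8 = 61.0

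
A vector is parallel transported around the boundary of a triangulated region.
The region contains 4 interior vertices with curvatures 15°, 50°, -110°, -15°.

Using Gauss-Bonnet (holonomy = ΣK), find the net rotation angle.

Holonomy = total enclosed curvature = 15° + 50° + (-110°) + (-15°) = -60°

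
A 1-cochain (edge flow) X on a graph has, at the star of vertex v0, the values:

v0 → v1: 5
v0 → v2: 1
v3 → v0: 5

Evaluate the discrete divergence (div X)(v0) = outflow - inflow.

Divergence = sum of outgoing flows = 5 + 1 + (-5) = 1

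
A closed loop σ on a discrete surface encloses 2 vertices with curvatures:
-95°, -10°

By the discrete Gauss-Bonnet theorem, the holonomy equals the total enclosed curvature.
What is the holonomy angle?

Holonomy = total enclosed curvature = (-95°) + (-10°) = -105°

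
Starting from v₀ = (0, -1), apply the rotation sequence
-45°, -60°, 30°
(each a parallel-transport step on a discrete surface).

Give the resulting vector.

Total rotation: (-45°) + (-60°) + 30° = -75°. Final vector: (-0.9659, -0.2588)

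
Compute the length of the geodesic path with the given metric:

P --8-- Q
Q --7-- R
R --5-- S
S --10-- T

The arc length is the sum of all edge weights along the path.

Arc length = 8 + 7 + 5 + 10 = 30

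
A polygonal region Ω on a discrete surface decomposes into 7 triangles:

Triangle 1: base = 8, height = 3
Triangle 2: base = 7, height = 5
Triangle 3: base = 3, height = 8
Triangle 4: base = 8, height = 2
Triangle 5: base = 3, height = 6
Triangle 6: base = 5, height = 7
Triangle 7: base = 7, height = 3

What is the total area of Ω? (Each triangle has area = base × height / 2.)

(1/2)×8×3 + (1/2)×7×5 + (1/2)×3×8 + (1/2)×8×2 + (1/2)×3×6 + (1/2)×5×7 + (1/2)×7×3 = 86.5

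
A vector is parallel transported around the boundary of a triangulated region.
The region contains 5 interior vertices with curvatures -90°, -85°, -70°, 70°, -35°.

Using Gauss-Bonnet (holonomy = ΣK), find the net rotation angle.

Holonomy = total enclosed curvature = (-90°) + (-85°) + (-70°) + 70° + (-35°) = -210°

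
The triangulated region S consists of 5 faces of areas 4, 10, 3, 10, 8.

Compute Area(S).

4 + 10 + 3 + 10 + 8 = 35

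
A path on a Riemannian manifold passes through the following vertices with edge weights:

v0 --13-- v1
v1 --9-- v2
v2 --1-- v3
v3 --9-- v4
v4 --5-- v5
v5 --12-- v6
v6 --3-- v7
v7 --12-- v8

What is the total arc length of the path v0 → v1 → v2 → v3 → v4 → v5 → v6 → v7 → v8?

Arc length = 13 + 9 + 1 + 9 + 5 + 12 + 3 + 12 = 64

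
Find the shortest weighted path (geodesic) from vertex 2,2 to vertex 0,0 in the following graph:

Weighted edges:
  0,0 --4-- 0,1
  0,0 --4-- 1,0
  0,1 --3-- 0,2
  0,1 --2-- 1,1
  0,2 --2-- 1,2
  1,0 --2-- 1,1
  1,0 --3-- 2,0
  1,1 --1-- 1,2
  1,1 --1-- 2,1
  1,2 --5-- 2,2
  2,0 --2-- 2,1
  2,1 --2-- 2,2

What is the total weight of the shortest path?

Shortest path: 2,2 → 2,1 → 1,1 → 0,1 → 0,0, total weight = 9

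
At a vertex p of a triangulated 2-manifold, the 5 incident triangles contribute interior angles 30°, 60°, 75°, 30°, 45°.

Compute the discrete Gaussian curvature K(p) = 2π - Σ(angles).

Sum of angles = 240°. K = 360° - 240° = 120°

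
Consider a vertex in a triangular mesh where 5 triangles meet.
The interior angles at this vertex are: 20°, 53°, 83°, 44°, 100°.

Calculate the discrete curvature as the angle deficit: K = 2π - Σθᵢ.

Sum of angles = 300°. K = 360° - 300° = 60° = π/3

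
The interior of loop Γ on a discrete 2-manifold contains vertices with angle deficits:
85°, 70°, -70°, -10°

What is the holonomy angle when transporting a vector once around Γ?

Holonomy = total enclosed curvature = 85° + 70° + (-70°) + (-10°) = 75°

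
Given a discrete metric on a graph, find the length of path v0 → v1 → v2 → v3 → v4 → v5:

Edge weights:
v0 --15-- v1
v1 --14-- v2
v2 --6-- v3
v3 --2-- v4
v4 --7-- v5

Arc length = 15 + 14 + 6 + 2 + 7 = 44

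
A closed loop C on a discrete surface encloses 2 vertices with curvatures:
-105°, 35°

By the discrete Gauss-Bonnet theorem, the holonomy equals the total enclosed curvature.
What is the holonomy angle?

Holonomy = total enclosed curvature = (-105°) + 35° = -70°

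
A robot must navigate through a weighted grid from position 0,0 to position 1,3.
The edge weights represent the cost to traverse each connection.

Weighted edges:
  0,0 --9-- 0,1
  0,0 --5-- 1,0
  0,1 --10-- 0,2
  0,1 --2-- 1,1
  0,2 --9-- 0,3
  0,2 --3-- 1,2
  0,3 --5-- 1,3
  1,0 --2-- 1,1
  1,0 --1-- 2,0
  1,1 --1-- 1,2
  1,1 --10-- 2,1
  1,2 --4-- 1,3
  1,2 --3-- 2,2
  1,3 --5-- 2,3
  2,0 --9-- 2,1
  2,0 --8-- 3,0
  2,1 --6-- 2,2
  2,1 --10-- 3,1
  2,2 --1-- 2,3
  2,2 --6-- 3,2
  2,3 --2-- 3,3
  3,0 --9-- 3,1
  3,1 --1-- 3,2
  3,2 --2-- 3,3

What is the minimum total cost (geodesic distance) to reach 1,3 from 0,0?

Shortest path: 0,0 → 1,0 → 1,1 → 1,2 → 1,3, total weight = 12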